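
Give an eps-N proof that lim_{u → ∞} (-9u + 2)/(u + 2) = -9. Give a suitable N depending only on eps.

N = 20/eps

Let eps > 0. We seek N > 0 such that u > N implies |(-9u + 2)/(u + 2) + 9| < eps.
(-9u + 2)/(u + 2) + 9 = ((-9u + 2) − (-9)(u + 2)) / ((u + 2)) = 20/((u + 2)).
For u > 0 we have u + 2 > u, so |(-9u + 2)/(u + 2) + 9| = 20/((u + 2)) < 20/(u) = 20/u.
Thus |(-9u + 2)/(u + 2) + 9| < eps whenever u > 20/eps.
Take N = 20/eps. If u > N then |(-9u + 2)/(u + 2) + 9| < 20/u < eps.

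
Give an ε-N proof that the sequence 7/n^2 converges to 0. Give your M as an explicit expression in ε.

Suppose ε > 0. For n ≥ 1, |7/n^2 − 0| = 7/n^2.
7/n^2 < ε ⇔ n^2 > 7/ε ⇔ n > (7/ε)^{1/2}.
Take M = (7/ε)^{1/2}. Then n > M implies 7/n^2 < ε.

M = (7/ε)^{1/2}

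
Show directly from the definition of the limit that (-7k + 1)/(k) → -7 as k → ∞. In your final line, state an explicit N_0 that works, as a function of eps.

N_0 = 1/eps

Fix eps > 0. For k ≥ 1, |(-7k + 1)/(k) + 7| = |1|/((k)) = 1/((k)).
Since k ≥ k for k ≥ 1, this is ≤ 1/(k) = 1/k.
So |(-7k + 1)/(k) + 7| < eps whenever k > 1/eps.
Take N_0 = 1/eps. If k > N_0 then |(-7k + 1)/(k) + 7| ≤ 1/k < eps.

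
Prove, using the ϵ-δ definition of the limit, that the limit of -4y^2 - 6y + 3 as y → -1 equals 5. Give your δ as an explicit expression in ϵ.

δ = min(2, ϵ/14)

Fix ϵ > 0. We want δ > 0 such that 0 < |y + 1| < δ implies |(-4y^2 - 6y + 3) − 5| < ϵ.
(-4y^2 - 6y + 3) − 5 = -4y^2 - 6y - 2 = (y + 1)(-4y - 2).
So |(-4y^2 - 6y + 3) − 5| = |y + 1|·|-4y - 2|.
Assume first that |y + 1| < 2, so |y| < 3. Then |-4y - 2| ≤ 4·3 + 2 = 14.
Hence |(-4y^2 - 6y + 3) − 5| ≤ 14|y + 1| < ϵ provided |y + 1| < ϵ/14.
Take δ = min(2, ϵ/14). Then 0 < |y + 1| < δ gives both |y + 1| < 2 and |y + 1| < ϵ/14, so |(-4y^2 - 6y + 3) − 5| < ϵ.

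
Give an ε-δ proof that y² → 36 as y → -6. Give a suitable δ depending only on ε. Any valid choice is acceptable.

δ = min(1, ε/13)

Fix ε > 0. We seek δ > 0 with 0 < |y + 6| < δ ⇒ |y² − 36| < ε.
Factor: y² − 36 = (y + 6)(y - 6), so |y² − 36| = |y + 6|·|y - 6|.
Impose δ ≤ 1 so that |y| < 7; then |y - 6| ≤ 13.
Hence |y² − 36| ≤ 13|y + 6|, which is < ε once |y + 6| < ε/13.
Take δ = min(1, ε/13). If 0 < |y + 6| < δ then both bounds hold and |y² − 36| ≤ 13|y + 6| < 13·(ε/13) = ε.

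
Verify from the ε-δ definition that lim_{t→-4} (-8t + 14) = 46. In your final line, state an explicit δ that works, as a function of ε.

δ = ε/8

Let ε > 0. We need δ > 0 so that 0 < |t + 4| < δ implies |(-8t + 14) − 46| < ε.
Since (-8t + 14) − 46 = -8(t + 4), we have |(-8t + 14) − 46| = 8|t + 4|.
So 8|t + 4| < ε exactly when |t + 4| < ε/8.
Choosing δ = ε/8 gives |(-8t + 14) − 46| = 8|t + 4| < ε whenever |t + 4| < δ.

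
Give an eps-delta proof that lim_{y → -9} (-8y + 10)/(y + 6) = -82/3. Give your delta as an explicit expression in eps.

delta = min(3/2, (9/116)eps)

Let eps > 0 be given. We want delta > 0 with 0 < |y + 9| < delta ⇒ |(-8y + 10)/(y + 6) + 82/3| < eps.
Combining over a common denominator, (-8y + 10)/(y + 6) + 82/3 = [(-8y + 10)·(-3) − 82·(y + 6)] / [(-3)·(y + 6)] = -58(y + 9) / ((-3)(y + 6)).
So |(-8y + 10)/(y + 6) + 82/3| = 58|y + 9| / (3·|y + 6|).
Restrict delta ≤ 3/2. Then |y + 9| < 3/2 gives |y + 6| = |(y + 9) + (-3)| ≥ 3 − 3/2 = 3/2.
Hence |(-8y + 10)/(y + 6) + 82/3| < 58|y + 9|/(3·(3/2)) = (116/9)|y + 9|, which is < eps once |y + 9| < (9/116)eps.
Take delta = min(3/2, (9/116)eps). Then 0 < |y + 9| < delta forces both bounds, so |(-8y + 10)/(y + 6) + 82/3| < eps.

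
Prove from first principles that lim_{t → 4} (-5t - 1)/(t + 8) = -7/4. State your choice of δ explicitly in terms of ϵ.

δ = min(6, (24/13)ϵ)

Fix ϵ > 0. We want δ > 0 with 0 < |t − 4| < δ ⇒ |(-5t - 1)/(t + 8) + 7/4| < ϵ.
Combining over a common denominator, (-5t - 1)/(t + 8) + 7/4 = [(-5t - 1)·12 − (-21)·(t + 8)] / [12·(t + 8)] = -39(t − 4) / (12(t + 8)).
So |(-5t - 1)/(t + 8) + 7/4| = 39|t − 4| / (12·|t + 8|).
Restrict δ ≤ 6. Then |t − 4| < 6 gives |t + 8| = |(t − 4) + 12| ≥ 12 − 6 = 6.
Hence |(-5t - 1)/(t + 8) + 7/4| < 39|t − 4|/(12·6) = (13/24)|t − 4|, which is < ϵ once |t − 4| < (24/13)ϵ.
Take δ = min(6, (24/13)ϵ). Then 0 < |t − 4| < δ forces both bounds, so |(-5t - 1)/(t + 8) + 7/4| < ϵ.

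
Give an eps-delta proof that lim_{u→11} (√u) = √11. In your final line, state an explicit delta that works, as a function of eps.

delta = min(11, √11·eps)

Suppose eps > 0. We want delta > 0 such that 0 < |u − 11| < delta implies |√u − √11| < eps.
Rationalise: √u − √11 = (u − 11)/(√u + √11), so |√u − √11| = |u − 11|/(√u + √11).
Restrict delta ≤ 11 so that |u − 11| < 11 forces u > 0, and then √u + √11 > √11.
Hence |√u − √11| < |u − 11|/√11, which is < eps once |u − 11| < √11·eps.
Take delta = min(11, √11·eps). If 0 < |u − 11| < delta then u > 0 and |√u − √11| < |u − 11|/√11 < eps.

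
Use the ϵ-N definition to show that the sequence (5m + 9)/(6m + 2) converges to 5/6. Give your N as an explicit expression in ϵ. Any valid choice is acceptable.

Let ϵ > 0 be given. For m ≥ 1, |(5m + 9)/(6m + 2) − (5/6)| = |44|/(6(6m + 2)) = 44/(6(6m + 2)).
Since 6m + 2 ≥ 6m for m ≥ 1, this is ≤ 44/(6·6m) = (11/9)/m.
So |(5m + 9)/(6m + 2) − (5/6)| < ϵ whenever m > (11/9)/ϵ.
Take N = (11/9)/ϵ. If m > N then |(5m + 9)/(6m + 2) − (5/6)| ≤ (11/9)/m < ϵ.

N = (11/9)/ϵ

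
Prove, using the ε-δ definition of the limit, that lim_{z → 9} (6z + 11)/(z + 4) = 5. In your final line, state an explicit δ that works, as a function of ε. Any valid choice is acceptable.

Suppose ε > 0. We want δ > 0 with 0 < |z − 9| < δ ⇒ |(6z + 11)/(z + 4) − 5| < ε.
Combining over a common denominator, (6z + 11)/(z + 4) − 5 = [(6z + 11)·13 − 65·(z + 4)] / [13·(z + 4)] = 13(z − 9) / (13(z + 4)).
So |(6z + 11)/(z + 4) − 5| = 13|z − 9| / (13·|z + 4|).
Restrict δ ≤ 13/2. Then |z − 9| < 13/2 gives |z + 4| = |(z − 9) + 13| ≥ 13 − 13/2 = 13/2.
Hence |(6z + 11)/(z + 4) − 5| < 13|z − 9|/(13·(13/2)) = (2/13)|z − 9|, which is < ε once |z − 9| < (13/2)ε.
Take δ = min(13/2, (13/2)ε). Then 0 < |z − 9| < δ forces both bounds, so |(6z + 11)/(z + 4) − 5| < ε.

δ = min(13/2, (13/2)ε)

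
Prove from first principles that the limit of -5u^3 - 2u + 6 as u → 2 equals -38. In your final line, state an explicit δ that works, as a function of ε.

δ = min(1, ε/97)

Let ε > 0. We want δ > 0 such that 0 < |u − 2| < δ implies |(-5u^3 - 2u + 6) + 38| < ε.
(-5u^3 - 2u + 6) + 38 = -5u^3 - 2u + 44 = (u − 2)(-5u^2 - 10u - 22).
So |(-5u^3 - 2u + 6) + 38| = |u − 2|·|-5u^2 - 10u - 22|.
Assume first that |u − 2| < 1, so |u| < 3. Then |-5u^2 - 10u - 22| ≤ 5·3^2 + 10·3 + 22 = 97.
Hence |(-5u^3 - 2u + 6) + 38| ≤ 97|u − 2| < ε provided |u − 2| < ε/97.
Choosing δ = min(1, ε/97) ensures both conditions, hence |(-5u^3 - 2u + 6) + 38| < ε.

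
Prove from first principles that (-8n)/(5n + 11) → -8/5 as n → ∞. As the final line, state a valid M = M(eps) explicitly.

M = (88/25)/eps

Let eps > 0. For n ≥ 1, |(-8n)/(5n + 11) + 8/5| = |88|/(5(5n + 11)) = 88/(5(5n + 11)).
Since 5n + 11 ≥ 5n for n ≥ 1, this is ≤ 88/(5·5n) = (88/25)/n.
So |(-8n)/(5n + 11) + 8/5| < eps whenever n > (88/25)/eps.
Take M = (88/25)/eps. If n > M then |(-8n)/(5n + 11) + 8/5| ≤ (88/25)/n < eps.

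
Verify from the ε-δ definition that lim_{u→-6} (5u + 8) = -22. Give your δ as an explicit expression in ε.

Let ε > 0. We need δ > 0 so that 0 < |u + 6| < δ implies |(5u + 8) + 22| < ε.
|(5u + 8) + 22| = |5u + 30| = 5|u + 6|.
Thus it suffices that |u + 6| < ε/5.
Choosing δ = ε/5 gives |(5u + 8) + 22| = 5|u + 6| < ε whenever |u + 6| < δ.

δ = ε/5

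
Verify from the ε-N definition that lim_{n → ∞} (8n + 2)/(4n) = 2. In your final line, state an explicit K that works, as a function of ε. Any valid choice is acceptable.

Fix ε > 0. For n ≥ 1, |(8n + 2)/(4n) − 2| = |8|/(4(4n)) = 8/(4(4n)).
Since 4n ≥ 4n for n ≥ 1, this is ≤ 8/(4·4n) = (1/2)/n.
So |(8n + 2)/(4n) − 2| < ε whenever n > (1/2)/ε.
Take K = (1/2)/ε. If n > K then |(8n + 2)/(4n) − 2| ≤ (1/2)/n < ε.

K = (1/2)/ε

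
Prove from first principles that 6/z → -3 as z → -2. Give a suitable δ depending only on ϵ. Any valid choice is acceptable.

δ = min(1, (1/3)ϵ)

Let ϵ > 0 be given. We seek δ > 0 such that 0 < |z + 2| < δ implies |6/z + 3| < ϵ.
|6/z + 3| = 6·|-2 − z|/(2·|z|) = 6|z + 2|/(2|z|).
Require δ ≤ 1 so that |z| > 2 − 1 = 1, hence 2|z| > 2.
Then |6/z + 3| < 6|z + 2|/2, which is < ϵ when |z + 2| < (1/3)ϵ.
Take δ = min(1, (1/3)ϵ). Then 0 < |z + 2| < δ gives both |z + 2| < 1 and |z + 2| < (1/3)ϵ, so |6/z + 3| < ϵ.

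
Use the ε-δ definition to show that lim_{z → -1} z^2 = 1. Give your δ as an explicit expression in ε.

Let ε > 0 be given. We seek δ > 0 with 0 < |z + 1| < δ ⇒ |z^2 − 1| < ε.
Factor: z^2 − 1 = (z + 1)(z - 1), so |z^2 − 1| = |z + 1|·|z - 1|.
Restrict δ ≤ 1. Then |z + 1| < 1 gives |z| < 2, so by the triangle inequality |z - 1| ≤ 2 + 1 = 3.
Hence |z^2 − 1| ≤ 3|z + 1|, which is < ε once |z + 1| < ε/3.
Take δ = min(1, ε/3). If 0 < |z + 1| < δ then both bounds hold and |z^2 − 1| ≤ 3|z + 1| < 3·(ε/3) = ε.

δ = min(1, ε/3)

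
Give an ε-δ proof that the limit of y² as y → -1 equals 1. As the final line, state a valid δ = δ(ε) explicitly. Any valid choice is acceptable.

δ = min(1, ε/3)

Suppose ε > 0. We seek δ > 0 with 0 < |y + 1| < δ ⇒ |y² − 1| < ε.
Factor: y² − 1 = (y + 1)(y - 1), so |y² − 1| = |y + 1|·|y - 1|.
Restrict δ ≤ 1. Then |y + 1| < 1 gives |y| < 2, so by the triangle inequality |y - 1| ≤ 2 + 1 = 3.
Hence |y² − 1| ≤ 3|y + 1|, which is < ε once |y + 1| < ε/3.
Take δ = min(1, ε/3). If 0 < |y + 1| < δ then both bounds hold and |y² − 1| ≤ 3|y + 1| < 3·(ε/3) = ε.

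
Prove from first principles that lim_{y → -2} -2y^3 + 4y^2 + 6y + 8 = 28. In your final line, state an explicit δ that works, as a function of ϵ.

Fix ϵ > 0. We want δ > 0 such that 0 < |y + 2| < δ implies |(-2y^3 + 4y^2 + 6y + 8) − 28| < ϵ.
(-2y^3 + 4y^2 + 6y + 8) − 28 = -2y^3 + 4y^2 + 6y - 20 = (y + 2)(-2y^2 + 8y - 10).
So |(-2y^3 + 4y^2 + 6y + 8) − 28| = |y + 2|·|-2y^2 + 8y - 10|.
Assume first that |y + 2| < 2, so |y| < 4. Then |-2y^2 + 8y - 10| ≤ 2·4^2 + 8·4 + 10 = 74.
Hence |(-2y^3 + 4y^2 + 6y + 8) − 28| ≤ 74|y + 2| < ϵ provided |y + 2| < ϵ/74.
Take δ = min(2, ϵ/74). Then 0 < |y + 2| < δ gives both |y + 2| < 2 and |y + 2| < ϵ/74, so |(-2y^3 + 4y^2 + 6y + 8) − 28| < ϵ.

δ = min(2, ϵ/74)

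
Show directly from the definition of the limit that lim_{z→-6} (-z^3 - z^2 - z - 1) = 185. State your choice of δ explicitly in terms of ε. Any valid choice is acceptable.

Let ε > 0 be given. We want δ > 0 such that 0 < |z + 6| < δ implies |(-z^3 - z^2 - z - 1) − 185| < ε.
(-z^3 - z^2 - z - 1) − 185 = -z^3 - z^2 - z - 186 = (z + 6)(-z^2 + 5z - 31).
So |(-z^3 - z^2 - z - 1) − 185| = |z + 6|·|-z^2 + 5z - 31|.
Assume first that |z + 6| < 2, so |z| < 8. Then |-z^2 + 5z - 31| ≤ 8^2 + 5·8 + 31 = 135.
Hence |(-z^3 - z^2 - z - 1) − 185| ≤ 135|z + 6| < ε provided |z + 6| < ε/135.
Choosing δ = min(2, ε/135) ensures both conditions, hence |(-z^3 - z^2 - z - 1) − 185| < ε.

δ = min(2, ε/135)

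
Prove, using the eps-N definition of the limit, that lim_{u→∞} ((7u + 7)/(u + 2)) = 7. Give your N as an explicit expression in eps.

Let eps > 0. We seek N > 0 such that u > N implies |(7u + 7)/(u + 2) − 7| < eps.
(7u + 7)/(u + 2) − 7 = ((7u + 7) − 7(u + 2)) / ((u + 2)) = -7/((u + 2)).
For u > 0 we have u + 2 > u, so |(7u + 7)/(u + 2) − 7| = 7/((u + 2)) < 7/(u) = 7/u.
Thus |(7u + 7)/(u + 2) − 7| < eps whenever u > 7/eps.
Take N = 7/eps. If u > N then |(7u + 7)/(u + 2) − 7| < 7/u < eps.

N = 7/eps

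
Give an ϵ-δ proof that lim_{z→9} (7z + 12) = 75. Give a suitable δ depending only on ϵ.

δ = ϵ/7

Fix ϵ > 0. We need δ > 0 so that 0 < |z − 9| < δ implies |(7z + 12) − 75| < ϵ.
|(7z + 12) − 75| = |7z - 63| = 7|z − 9|.
Thus it suffices that |z − 9| < ϵ/7.
Choosing δ = ϵ/7 gives |(7z + 12) − 75| = 7|z − 9| < ϵ whenever |z − 9| < δ.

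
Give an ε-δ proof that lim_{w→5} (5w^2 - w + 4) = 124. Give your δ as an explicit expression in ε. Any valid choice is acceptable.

Suppose ε > 0. We want δ > 0 such that 0 < |w − 5| < δ implies |(5w^2 - w + 4) − 124| < ε.
(5w^2 - w + 4) − 124 = 5w^2 - w - 120 = (w − 5)(5w + 24).
So |(5w^2 - w + 4) − 124| = |w − 5|·|5w + 24|.
Require δ ≤ 1. Then |w − 5| < 1 gives |w| < 6, and by the triangle inequality |5w + 24| ≤ 5·6 + 24 = 54.
Hence |(5w^2 - w + 4) − 124| ≤ 54|w − 5| < ε provided |w − 5| < ε/54.
Take δ = min(1, ε/54). Then 0 < |w − 5| < δ gives both |w − 5| < 1 and |w − 5| < ε/54, so |(5w^2 - w + 4) − 124| < ε.

δ = min(1, ε/54)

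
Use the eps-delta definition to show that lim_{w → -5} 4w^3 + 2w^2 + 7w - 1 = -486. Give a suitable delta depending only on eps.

Suppose eps > 0. We want delta > 0 such that 0 < |w + 5| < delta implies |(4w^3 + 2w^2 + 7w - 1) + 486| < eps.
(4w^3 + 2w^2 + 7w - 1) + 486 = 4w^3 + 2w^2 + 7w + 485 = (w + 5)(4w^2 - 18w + 97).
So |(4w^3 + 2w^2 + 7w - 1) + 486| = |w + 5|·|4w^2 - 18w + 97|.
Assume first that |w + 5| < 2, so |w| < 7. Then |4w^2 - 18w + 97| ≤ 4·7^2 + 18·7 + 97 = 419.
Hence |(4w^3 + 2w^2 + 7w - 1) + 486| ≤ 419|w + 5| < eps provided |w + 5| < eps/419.
Take delta = min(2, eps/419). Then 0 < |w + 5| < delta gives both |w + 5| < 2 and |w + 5| < eps/419, so |(4w^3 + 2w^2 + 7w - 1) + 486| < eps.

delta = min(2, eps/419)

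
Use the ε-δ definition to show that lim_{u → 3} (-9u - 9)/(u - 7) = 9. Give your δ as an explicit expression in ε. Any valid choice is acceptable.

δ = min(2, (1/9)ε)

Let ε > 0. We want δ > 0 with 0 < |u − 3| < δ ⇒ |(-9u - 9)/(u - 7) − 9| < ε.
Combining over a common denominator, (-9u - 9)/(u - 7) − 9 = [(-9u - 9)·(-4) − (-36)·(u - 7)] / [(-4)·(u - 7)] = 72(u − 3) / ((-4)(u - 7)).
So |(-9u - 9)/(u - 7) − 9| = 72|u − 3| / (4·|u − 7|).
Require δ ≤ 2, so |u − 7| ≥ |-4| − |u − 3| > 4 − 2 = 2.
Hence |(-9u - 9)/(u - 7) − 9| < 72|u − 3|/(4·2) = 9|u − 3|, which is < ε once |u − 3| < (1/9)ε.
Take δ = min(2, (1/9)ε). Then 0 < |u − 3| < δ forces both bounds, so |(-9u - 9)/(u - 7) − 9| < ε.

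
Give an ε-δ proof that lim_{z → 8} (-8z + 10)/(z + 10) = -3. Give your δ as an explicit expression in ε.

Suppose ε > 0. We want δ > 0 with 0 < |z − 8| < δ ⇒ |(-8z + 10)/(z + 10) + 3| < ε.
Combining over a common denominator, (-8z + 10)/(z + 10) + 3 = [(-8z + 10)·18 − (-54)·(z + 10)] / [18·(z + 10)] = -90(z − 8) / (18(z + 10)).
So |(-8z + 10)/(z + 10) + 3| = 90|z − 8| / (18·|z + 10|).
Require δ ≤ 9, so |z + 10| ≥ |18| − |z − 8| > 18 − 9 = 9.
Hence |(-8z + 10)/(z + 10) + 3| < 90|z − 8|/(18·9) = (5/9)|z − 8|, which is < ε once |z − 8| < (9/5)ε.
Take δ = min(9, (9/5)ε). Then 0 < |z − 8| < δ forces both bounds, so |(-8z + 10)/(z + 10) + 3| < ε.

δ = min(9, (9/5)ε)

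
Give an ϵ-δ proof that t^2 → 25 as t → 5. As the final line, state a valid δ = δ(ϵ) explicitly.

δ = min(1, ϵ/11)

Let ϵ > 0. We seek δ > 0 with 0 < |t − 5| < δ ⇒ |t^2 − 25| < ϵ.
Factor: t^2 − 25 = (t − 5)(t + 5), so |t^2 − 25| = |t − 5|·|t + 5|.
Restrict δ ≤ 1. Then |t − 5| < 1 gives |t| < 6, so by the triangle inequality |t + 5| ≤ 6 + 5 = 11.
Hence |t^2 − 25| ≤ 11|t − 5|, which is < ϵ once |t − 5| < ϵ/11.
Take δ = min(1, ϵ/11). If 0 < |t − 5| < δ then both bounds hold and |t^2 − 25| ≤ 11|t − 5| < 11·(ϵ/11) = ϵ.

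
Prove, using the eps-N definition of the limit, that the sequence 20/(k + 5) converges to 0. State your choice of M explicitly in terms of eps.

M = 20/eps

Fix eps > 0. For k ≥ 1, |20/(k + 5) − 0| = 20/(k + 5) ≤ 20/k.
We need 20/k < eps, i.e. k > 20/eps.
Take M = 20/eps. If k > M then |20/(k + 5)| ≤ 20/k < eps.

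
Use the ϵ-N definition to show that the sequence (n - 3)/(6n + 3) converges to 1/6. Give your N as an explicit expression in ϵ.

Suppose ϵ > 0. For n ≥ 1, |(n - 3)/(6n + 3) − (1/6)| = |-21|/(6(6n + 3)) = 21/(6(6n + 3)).
Since 6n + 3 ≥ 6n for n ≥ 1, this is ≤ 21/(6·6n) = (7/12)/n.
So |(n - 3)/(6n + 3) − (1/6)| < ϵ whenever n > (7/12)/ϵ.
Take N = (7/12)/ϵ. If n > N then |(n - 3)/(6n + 3) − (1/6)| ≤ (7/12)/n < ϵ.

N = (7/12)/ϵ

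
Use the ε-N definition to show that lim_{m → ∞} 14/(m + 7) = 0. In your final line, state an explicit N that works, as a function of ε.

Let ε > 0 be given. For m ≥ 1, |14/(m + 7) − 0| = 14/(m + 7) ≤ 14/m.
We need 14/m < ε, i.e. m > 14/ε.
Take N = 14/ε. If m > N then |14/(m + 7)| ≤ 14/m < ε.

N = 14/ε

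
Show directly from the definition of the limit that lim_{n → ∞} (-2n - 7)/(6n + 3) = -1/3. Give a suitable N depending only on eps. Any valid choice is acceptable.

Suppose eps > 0. For n ≥ 1, |(-2n - 7)/(6n + 3) + 1/3| = |-36|/(6(6n + 3)) = 36/(6(6n + 3)).
Since 6n + 3 ≥ 6n for n ≥ 1, this is ≤ 36/(6·6n) = 1/n.
So |(-2n - 7)/(6n + 3) + 1/3| < eps whenever n > 1/eps.
Take N = 1/eps. If n > N then |(-2n - 7)/(6n + 3) + 1/3| ≤ 1/n < eps.

N = 1/eps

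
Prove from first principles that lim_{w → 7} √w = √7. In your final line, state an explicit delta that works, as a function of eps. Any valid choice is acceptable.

Fix eps > 0. We want delta > 0 such that 0 < |w − 7| < delta implies |√w − √7| < eps.
Rationalise: √w − √7 = (w − 7)/(√w + √7), so |√w − √7| = |w − 7|/(√w + √7).
Restrict delta ≤ 7 so that |w − 7| < 7 forces w > 0, and then √w + √7 > √7.
Hence |√w − √7| < |w − 7|/√7, which is < eps once |w − 7| < √7·eps.
Take delta = min(7, √7·eps). If 0 < |w − 7| < delta then w > 0 and |√w − √7| < |w − 7|/√7 < eps.

delta = min(7, √7·eps)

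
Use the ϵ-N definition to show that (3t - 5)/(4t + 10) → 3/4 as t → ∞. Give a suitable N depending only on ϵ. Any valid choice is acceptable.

N = (25/8)/ϵ

Suppose ϵ > 0. We seek N > 0 such that t > N implies |(3t - 5)/(4t + 10) − (3/4)| < ϵ.
(3t - 5)/(4t + 10) − (3/4) = (4(3t - 5) − 3(4t + 10)) / (4(4t + 10)) = -50/(4(4t + 10)).
For t > 0 we have 4t + 10 > 4t, so |(3t - 5)/(4t + 10) − (3/4)| = 50/(4(4t + 10)) < 50/(4·4t) = (25/8)/t.
Thus |(3t - 5)/(4t + 10) − (3/4)| < ϵ whenever t > (25/8)/ϵ.
Take N = (25/8)/ϵ. If t > N then |(3t - 5)/(4t + 10) − (3/4)| < (25/8)/t < ϵ.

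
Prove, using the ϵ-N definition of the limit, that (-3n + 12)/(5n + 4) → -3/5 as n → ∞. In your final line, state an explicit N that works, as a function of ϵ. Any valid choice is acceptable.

N = (72/25)/ϵ

Let ϵ > 0. For n ≥ 1, |(-3n + 12)/(5n + 4) + 3/5| = |72|/(5(5n + 4)) = 72/(5(5n + 4)).
Since 5n + 4 ≥ 5n for n ≥ 1, this is ≤ 72/(5·5n) = (72/25)/n.
So |(-3n + 12)/(5n + 4) + 3/5| < ϵ whenever n > (72/25)/ϵ.
Take N = (72/25)/ϵ. If n > N then |(-3n + 12)/(5n + 4) + 3/5| ≤ (72/25)/n < ϵ.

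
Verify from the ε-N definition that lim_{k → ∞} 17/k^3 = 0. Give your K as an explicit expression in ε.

Suppose ε > 0. For k ≥ 1, |17/k^3 − 0| = 17/k^3.
17/k^3 < ε ⇔ k^3 > 17/ε ⇔ k > (17/ε)^{1/3}.
Take K = (17/ε)^{1/3}. Then k > K implies 17/k^3 < ε.

K = (17/ε)^{1/3}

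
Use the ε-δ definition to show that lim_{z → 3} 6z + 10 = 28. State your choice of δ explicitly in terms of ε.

δ = ε/6

Fix ε > 0. We need δ > 0 so that 0 < |z − 3| < δ implies |(6z + 10) − 28| < ε.
Since (6z + 10) − 28 = 6(z − 3), we have |(6z + 10) − 28| = 6|z − 3|.
So 6|z − 3| < ε exactly when |z − 3| < ε/6.
Take δ = ε/6. If 0 < |z − 3| < δ then |(6z + 10) − 28| = 6|z − 3| < 6·(ε/6) = ε.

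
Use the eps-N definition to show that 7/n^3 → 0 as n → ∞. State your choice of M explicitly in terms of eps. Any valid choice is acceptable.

M = (7/eps)^{1/3}

Fix eps > 0. For n ≥ 1, |7/n^3 − 0| = 7/n^3.
7/n^3 < eps ⇔ n^3 > 7/eps ⇔ n > (7/eps)^{1/3}.
Take M = (7/eps)^{1/3}. Then n > M implies 7/n^3 < eps.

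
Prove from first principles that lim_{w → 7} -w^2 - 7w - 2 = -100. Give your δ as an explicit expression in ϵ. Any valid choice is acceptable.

δ = min(1, ϵ/22)

Let ϵ > 0. We want δ > 0 such that 0 < |w − 7| < δ implies |(-w^2 - 7w - 2) + 100| < ϵ.
(-w^2 - 7w - 2) + 100 = -w^2 - 7w + 98 = (w − 7)(-w - 14).
So |(-w^2 - 7w - 2) + 100| = |w − 7|·|-w - 14|.
Require δ ≤ 1. Then |w − 7| < 1 gives |w| < 8, and by the triangle inequality |-w - 14| ≤ 8 + 14 = 22.
Hence |(-w^2 - 7w - 2) + 100| ≤ 22|w − 7| < ϵ provided |w − 7| < ϵ/22.
Choosing δ = min(1, ϵ/22) ensures both conditions, hence |(-w^2 - 7w - 2) + 100| < ϵ.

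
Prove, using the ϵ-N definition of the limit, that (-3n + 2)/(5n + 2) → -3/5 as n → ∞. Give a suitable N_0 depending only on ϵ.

N_0 = (16/25)/ϵ

Let ϵ > 0 be given. For n ≥ 1, |(-3n + 2)/(5n + 2) + 3/5| = |16|/(5(5n + 2)) = 16/(5(5n + 2)).
Since 5n + 2 ≥ 5n for n ≥ 1, this is ≤ 16/(5·5n) = (16/25)/n.
So |(-3n + 2)/(5n + 2) + 3/5| < ϵ whenever n > (16/25)/ϵ.
Take N_0 = (16/25)/ϵ. If n > N_0 then |(-3n + 2)/(5n + 2) + 3/5| ≤ (16/25)/n < ϵ.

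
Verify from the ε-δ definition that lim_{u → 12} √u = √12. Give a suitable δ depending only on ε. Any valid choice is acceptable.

Suppose ε > 0. We want δ > 0 such that 0 < |u − 12| < δ implies |√u − √12| < ε.
Multiplying by the conjugate, |√u − √12| = |u − 12|/(√u + √12).
Restrict δ ≤ 12 so that |u − 12| < 12 forces u > 0, and then √u + √12 > √12.
Hence |√u − √12| < |u − 12|/√12, which is < ε once |u − 12| < √12·ε.
Take δ = min(12, √12·ε). If 0 < |u − 12| < δ then u > 0 and |√u − √12| < |u − 12|/√12 < ε.

δ = min(12, √12·ε)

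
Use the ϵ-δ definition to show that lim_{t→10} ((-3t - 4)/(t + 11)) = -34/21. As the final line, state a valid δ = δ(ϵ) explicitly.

δ = min(21/2, (441/58)ϵ)

Let ϵ > 0. We want δ > 0 with 0 < |t − 10| < δ ⇒ |(-3t - 4)/(t + 11) + 34/21| < ϵ.
Combining over a common denominator, (-3t - 4)/(t + 11) + 34/21 = [(-3t - 4)·21 − (-34)·(t + 11)] / [21·(t + 11)] = -29(t − 10) / (21(t + 11)).
So |(-3t - 4)/(t + 11) + 34/21| = 29|t − 10| / (21·|t + 11|).
Restrict δ ≤ 21/2. Then |t − 10| < 21/2 gives |t + 11| = |(t − 10) + 21| ≥ 21 − 21/2 = 21/2.
Hence |(-3t - 4)/(t + 11) + 34/21| < 29|t − 10|/(21·(21/2)) = (58/441)|t − 10|, which is < ϵ once |t − 10| < (441/58)ϵ.
Take δ = min(21/2, (441/58)ϵ). Then 0 < |t − 10| < δ forces both bounds, so |(-3t - 4)/(t + 11) + 34/21| < ϵ.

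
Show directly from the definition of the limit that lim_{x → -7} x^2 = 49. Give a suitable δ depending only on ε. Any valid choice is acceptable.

δ = min(1, ε/15)

Let ε > 0 be given. We seek δ > 0 with 0 < |x + 7| < δ ⇒ |x^2 − 49| < ε.
Factor: x^2 − 49 = (x + 7)(x - 7), so |x^2 − 49| = |x + 7|·|x - 7|.
Impose δ ≤ 1 so that |x| < 8; then |x - 7| ≤ 15.
Hence |x^2 − 49| ≤ 15|x + 7|, which is < ε once |x + 7| < ε/15.
Take δ = min(1, ε/15). If 0 < |x + 7| < δ then both bounds hold and |x^2 − 49| ≤ 15|x + 7| < 15·(ε/15) = ε.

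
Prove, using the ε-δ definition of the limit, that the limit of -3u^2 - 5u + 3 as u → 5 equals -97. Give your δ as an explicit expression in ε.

Suppose ε > 0. We want δ > 0 such that 0 < |u − 5| < δ implies |(-3u^2 - 5u + 3) + 97| < ε.
(-3u^2 - 5u + 3) + 97 = -3u^2 - 5u + 100 = (u − 5)(-3u - 20).
So |(-3u^2 - 5u + 3) + 97| = |u − 5|·|-3u - 20|.
Require δ ≤ 1. Then |u − 5| < 1 gives |u| < 6, and by the triangle inequality |-3u - 20| ≤ 3·6 + 20 = 38.
Hence |(-3u^2 - 5u + 3) + 97| ≤ 38|u − 5| < ε provided |u − 5| < ε/38.
Choosing δ = min(1, ε/38) ensures both conditions, hence |(-3u^2 - 5u + 3) + 97| < ε.

δ = min(1, ε/38)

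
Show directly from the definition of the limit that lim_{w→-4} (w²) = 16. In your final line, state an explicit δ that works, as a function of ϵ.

δ = min(1, ϵ/9)

Fix ϵ > 0. We seek δ > 0 with 0 < |w + 4| < δ ⇒ |w² − 16| < ϵ.
Factor: w² − 16 = (w + 4)(w - 4), so |w² − 16| = |w + 4|·|w - 4|.
Restrict δ ≤ 1. Then |w + 4| < 1 gives |w| < 5, so by the triangle inequality |w - 4| ≤ 5 + 4 = 9.
Hence |w² − 16| ≤ 9|w + 4|, which is < ϵ once |w + 4| < ϵ/9.
Take δ = min(1, ϵ/9). If 0 < |w + 4| < δ then both bounds hold and |w² − 16| ≤ 9|w + 4| < 9·(ϵ/9) = ϵ.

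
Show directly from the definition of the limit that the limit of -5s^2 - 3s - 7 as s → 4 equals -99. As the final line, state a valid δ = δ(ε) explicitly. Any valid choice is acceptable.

Fix ε > 0. We want δ > 0 such that 0 < |s − 4| < δ implies |(-5s^2 - 3s - 7) + 99| < ε.
(-5s^2 - 3s - 7) + 99 = -5s^2 - 3s + 92 = (s − 4)(-5s - 23).
So |(-5s^2 - 3s - 7) + 99| = |s − 4|·|-5s - 23|.
Require δ ≤ 1. Then |s − 4| < 1 gives |s| < 5, and by the triangle inequality |-5s - 23| ≤ 5·5 + 23 = 48.
Hence |(-5s^2 - 3s - 7) + 99| ≤ 48|s − 4| < ε provided |s − 4| < ε/48.
Take δ = min(1, ε/48). Then 0 < |s − 4| < δ gives both |s − 4| < 1 and |s − 4| < ε/48, so |(-5s^2 - 3s - 7) + 99| < ε.

δ = min(1, ε/48)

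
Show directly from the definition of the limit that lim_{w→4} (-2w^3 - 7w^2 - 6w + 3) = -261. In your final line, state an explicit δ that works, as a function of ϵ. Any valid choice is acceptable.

δ = min(1, ϵ/191)

Fix ϵ > 0. We want δ > 0 such that 0 < |w − 4| < δ implies |(-2w^3 - 7w^2 - 6w + 3) + 261| < ϵ.
(-2w^3 - 7w^2 - 6w + 3) + 261 = -2w^3 - 7w^2 - 6w + 264 = (w − 4)(-2w^2 - 15w - 66).
So |(-2w^3 - 7w^2 - 6w + 3) + 261| = |w − 4|·|-2w^2 - 15w - 66|.
Require δ ≤ 1. Then |w − 4| < 1 gives |w| < 5, and by the triangle inequality |-2w^2 - 15w - 66| ≤ 2·5^2 + 15·5 + 66 = 191.
Hence |(-2w^3 - 7w^2 - 6w + 3) + 261| ≤ 191|w − 4| < ϵ provided |w − 4| < ϵ/191.
Take δ = min(1, ϵ/191). Then 0 < |w − 4| < δ gives both |w − 4| < 1 and |w − 4| < ϵ/191, so |(-2w^3 - 7w^2 - 6w + 3) + 261| < ϵ.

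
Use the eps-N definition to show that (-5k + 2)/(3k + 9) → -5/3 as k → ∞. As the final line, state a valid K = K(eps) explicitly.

K = (17/3)/eps

Suppose eps > 0. For k ≥ 1, |(-5k + 2)/(3k + 9) + 5/3| = |51|/(3(3k + 9)) = 51/(3(3k + 9)).
Since 3k + 9 ≥ 3k for k ≥ 1, this is ≤ 51/(3·3k) = (17/3)/k.
So |(-5k + 2)/(3k + 9) + 5/3| < eps whenever k > (17/3)/eps.
Take K = (17/3)/eps. If k > K then |(-5k + 2)/(3k + 9) + 5/3| ≤ (17/3)/k < eps.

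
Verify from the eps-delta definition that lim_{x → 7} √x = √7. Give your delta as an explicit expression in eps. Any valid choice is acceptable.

Let eps > 0 be given. We want delta > 0 such that 0 < |x − 7| < delta implies |√x − √7| < eps.
Rationalise: √x − √7 = (x − 7)/(√x + √7), so |√x − √7| = |x − 7|/(√x + √7).
Restrict delta ≤ 7 so that |x − 7| < 7 forces x > 0, and then √x + √7 > √7.
Hence |√x − √7| < |x − 7|/√7, which is < eps once |x − 7| < √7·eps.
Take delta = min(7, √7·eps). If 0 < |x − 7| < delta then x > 0 and |√x − √7| < |x − 7|/√7 < eps.

delta = min(7, √7·eps)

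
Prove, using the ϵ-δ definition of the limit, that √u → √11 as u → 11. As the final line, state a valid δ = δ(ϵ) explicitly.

Suppose ϵ > 0. We want δ > 0 such that 0 < |u − 11| < δ implies |√u − √11| < ϵ.
Rationalise: √u − √11 = (u − 11)/(√u + √11), so |√u − √11| = |u − 11|/(√u + √11).
Restrict δ ≤ 11 so that |u − 11| < 11 forces u > 0, and then √u + √11 > √11.
Hence |√u − √11| < |u − 11|/√11, which is < ϵ once |u − 11| < √11·ϵ.
Take δ = min(11, √11·ϵ). If 0 < |u − 11| < δ then u > 0 and |√u − √11| < |u − 11|/√11 < ϵ.

δ = min(11, √11·ϵ)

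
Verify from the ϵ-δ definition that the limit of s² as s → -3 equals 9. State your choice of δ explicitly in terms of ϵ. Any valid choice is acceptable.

δ = min(1, ϵ/7)

Let ϵ > 0 be given. We seek δ > 0 with 0 < |s + 3| < δ ⇒ |s² − 9| < ϵ.
Factor: s² − 9 = (s + 3)(s - 3), so |s² − 9| = |s + 3|·|s - 3|.
Impose δ ≤ 1 so that |s| < 4; then |s - 3| ≤ 7.
Hence |s² − 9| ≤ 7|s + 3|, which is < ϵ once |s + 3| < ϵ/7.
Take δ = min(1, ϵ/7). If 0 < |s + 3| < δ then both bounds hold and |s² − 9| ≤ 7|s + 3| < 7·(ϵ/7) = ϵ.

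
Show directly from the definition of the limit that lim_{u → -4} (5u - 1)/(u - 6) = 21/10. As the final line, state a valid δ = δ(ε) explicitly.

δ = min(5, (50/29)ε)

Suppose ε > 0. We want δ > 0 with 0 < |u + 4| < δ ⇒ |(5u - 1)/(u - 6) − (21/10)| < ε.
Combining over a common denominator, (5u - 1)/(u - 6) − (21/10) = [(5u - 1)·(-10) − (-21)·(u - 6)] / [(-10)·(u - 6)] = -29(u + 4) / ((-10)(u - 6)).
So |(5u - 1)/(u - 6) − (21/10)| = 29|u + 4| / (10·|u − 6|).
Require δ ≤ 5, so |u − 6| ≥ |-10| − |u + 4| > 10 − 5 = 5.
Hence |(5u - 1)/(u - 6) − (21/10)| < 29|u + 4|/(10·5) = (29/50)|u + 4|, which is < ε once |u + 4| < (50/29)ε.
Take δ = min(5, (50/29)ε). Then 0 < |u + 4| < δ forces both bounds, so |(5u - 1)/(u - 6) − (21/10)| < ε.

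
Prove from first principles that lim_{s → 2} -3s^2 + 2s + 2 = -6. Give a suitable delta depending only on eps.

Suppose eps > 0. We want delta > 0 such that 0 < |s − 2| < delta implies |(-3s^2 + 2s + 2) + 6| < eps.
(-3s^2 + 2s + 2) + 6 = -3s^2 + 2s + 8 = (s − 2)(-3s - 4).
So |(-3s^2 + 2s + 2) + 6| = |s − 2|·|-3s - 4|.
Require delta ≤ 2. Then |s − 2| < 2 gives |s| < 4, and by the triangle inequality |-3s - 4| ≤ 3·4 + 4 = 16.
Hence |(-3s^2 + 2s + 2) + 6| ≤ 16|s − 2| < eps provided |s − 2| < eps/16.
Take delta = min(2, eps/16). Then 0 < |s − 2| < delta gives both |s − 2| < 2 and |s − 2| < eps/16, so |(-3s^2 + 2s + 2) + 6| < eps.

delta = min(2, eps/16)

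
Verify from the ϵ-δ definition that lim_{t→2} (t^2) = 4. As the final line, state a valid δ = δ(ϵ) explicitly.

δ = min(1, ϵ/5)

Let ϵ > 0 be given. We seek δ > 0 with 0 < |t − 2| < δ ⇒ |t^2 − 4| < ϵ.
Factor: t^2 − 4 = (t − 2)(t + 2), so |t^2 − 4| = |t − 2|·|t + 2|.
Restrict δ ≤ 1. Then |t − 2| < 1 gives |t| < 3, so by the triangle inequality |t + 2| ≤ 3 + 2 = 5.
Hence |t^2 − 4| ≤ 5|t − 2|, which is < ϵ once |t − 2| < ϵ/5.
Take δ = min(1, ϵ/5). If 0 < |t − 2| < δ then both bounds hold and |t^2 − 4| ≤ 5|t − 2| < 5·(ϵ/5) = ϵ.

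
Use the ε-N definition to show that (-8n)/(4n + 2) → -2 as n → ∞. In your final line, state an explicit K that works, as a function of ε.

K = 1/ε

Fix ε > 0. For n ≥ 1, |(-8n)/(4n + 2) + 2| = |16|/(4(4n + 2)) = 16/(4(4n + 2)).
Since 4n + 2 ≥ 4n for n ≥ 1, this is ≤ 16/(4·4n) = 1/n.
So |(-8n)/(4n + 2) + 2| < ε whenever n > 1/ε.
Take K = 1/ε. If n > K then |(-8n)/(4n + 2) + 2| ≤ 1/n < ε.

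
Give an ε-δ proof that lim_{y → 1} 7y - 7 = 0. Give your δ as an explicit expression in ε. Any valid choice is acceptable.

Fix ε > 0. We need δ > 0 so that 0 < |y − 1| < δ implies |(7y - 7)| < ε.
Since (7y - 7) = 7(y − 1), we have |(7y - 7)| = 7|y − 1|.
Thus it suffices that |y − 1| < ε/7.
Take δ = ε/7. If 0 < |y − 1| < δ then |(7y - 7)| = 7|y − 1| < 7·(ε/7) = ε.

δ = ε/7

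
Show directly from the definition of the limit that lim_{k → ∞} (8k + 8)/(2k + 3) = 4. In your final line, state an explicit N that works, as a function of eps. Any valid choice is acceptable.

N = 2/eps

Let eps > 0 be given. For k ≥ 1, |(8k + 8)/(2k + 3) − 4| = |-8|/(2(2k + 3)) = 8/(2(2k + 3)).
Since 2k + 3 ≥ 2k for k ≥ 1, this is ≤ 8/(2·2k) = 2/k.
So |(8k + 8)/(2k + 3) − 4| < eps whenever k > 2/eps.
Take N = 2/eps. If k > N then |(8k + 8)/(2k + 3) − 4| ≤ 2/k < eps.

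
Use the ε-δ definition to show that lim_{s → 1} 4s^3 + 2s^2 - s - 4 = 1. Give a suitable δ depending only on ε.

Fix ε > 0. We want δ > 0 such that 0 < |s − 1| < δ implies |(4s^3 + 2s^2 - s - 4) − 1| < ε.
(4s^3 + 2s^2 - s - 4) − 1 = 4s^3 + 2s^2 - s - 5 = (s − 1)(4s^2 + 6s + 5).
So |(4s^3 + 2s^2 - s - 4) − 1| = |s − 1|·|4s^2 + 6s + 5|.
Assume first that |s − 1| < 2, so |s| < 3. Then |4s^2 + 6s + 5| ≤ 4·3^2 + 6·3 + 5 = 59.
Hence |(4s^3 + 2s^2 - s - 4) − 1| ≤ 59|s − 1| < ε provided |s − 1| < ε/59.
Choosing δ = min(2, ε/59) ensures both conditions, hence |(4s^3 + 2s^2 - s - 4) − 1| < ε.

δ = min(2, ε/59)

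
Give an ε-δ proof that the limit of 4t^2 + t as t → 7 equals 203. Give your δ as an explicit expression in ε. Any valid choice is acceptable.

Let ε > 0 be given. We want δ > 0 such that 0 < |t − 7| < δ implies |(4t^2 + t) − 203| < ε.
(4t^2 + t) − 203 = 4t^2 + t - 203 = (t − 7)(4t + 29).
So |(4t^2 + t) − 203| = |t − 7|·|4t + 29|.
Assume first that |t − 7| < 1, so |t| < 8. Then |4t + 29| ≤ 4·8 + 29 = 61.
Hence |(4t^2 + t) − 203| ≤ 61|t − 7| < ε provided |t − 7| < ε/61.
Choosing δ = min(1, ε/61) ensures both conditions, hence |(4t^2 + t) − 203| < ε.

δ = min(1, ε/61)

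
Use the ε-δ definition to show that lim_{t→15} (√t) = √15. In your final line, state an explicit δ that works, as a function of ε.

δ = min(15, √15·ε)

Let ε > 0 be given. We want δ > 0 such that 0 < |t − 15| < δ implies |√t − √15| < ε.
Multiplying by the conjugate, |√t − √15| = |t − 15|/(√t + √15).
Restrict δ ≤ 15 so that |t − 15| < 15 forces t > 0, and then √t + √15 > √15.
Hence |√t − √15| < |t − 15|/√15, which is < ε once |t − 15| < √15·ε.
Take δ = min(15, √15·ε). If 0 < |t − 15| < δ then t > 0 and |√t − √15| < |t − 15|/√15 < ε.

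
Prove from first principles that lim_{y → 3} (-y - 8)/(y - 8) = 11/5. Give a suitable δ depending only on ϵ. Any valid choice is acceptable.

δ = min(5/2, (25/32)ϵ)

Suppose ϵ > 0. We want δ > 0 with 0 < |y − 3| < δ ⇒ |(-y - 8)/(y - 8) − (11/5)| < ϵ.
Combining over a common denominator, (-y - 8)/(y - 8) − (11/5) = [(-y - 8)·(-5) − (-11)·(y - 8)] / [(-5)·(y - 8)] = 16(y − 3) / ((-5)(y - 8)).
So |(-y - 8)/(y - 8) − (11/5)| = 16|y − 3| / (5·|y − 8|).
Require δ ≤ 5/2, so |y − 8| ≥ |-5| − |y − 3| > 5 − 5/2 = 5/2.
Hence |(-y - 8)/(y - 8) − (11/5)| < 16|y − 3|/(5·(5/2)) = (32/25)|y − 3|, which is < ϵ once |y − 3| < (25/32)ϵ.
Take δ = min(5/2, (25/32)ϵ). Then 0 < |y − 3| < δ forces both bounds, so |(-y - 8)/(y - 8) − (11/5)| < ϵ.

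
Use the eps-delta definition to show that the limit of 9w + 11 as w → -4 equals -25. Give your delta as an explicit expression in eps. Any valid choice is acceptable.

Let eps > 0. We need delta > 0 so that 0 < |w + 4| < delta implies |(9w + 11) + 25| < eps.
Since (9w + 11) + 25 = 9(w + 4), we have |(9w + 11) + 25| = 9|w + 4|.
So 9|w + 4| < eps exactly when |w + 4| < eps/9.
Take delta = eps/9. If 0 < |w + 4| < delta then |(9w + 11) + 25| = 9|w + 4| < 9·(eps/9) = eps.

delta = eps/9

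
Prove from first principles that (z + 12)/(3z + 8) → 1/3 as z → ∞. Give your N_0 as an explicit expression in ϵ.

N_0 = (28/9)/ϵ

Let ϵ > 0. We seek N_0 > 0 such that z > N_0 implies |(z + 12)/(3z + 8) − (1/3)| < ϵ.
(z + 12)/(3z + 8) − (1/3) = (3(z + 12) − (3z + 8)) / (3(3z + 8)) = 28/(3(3z + 8)).
For z > 0 we have 3z + 8 > 3z, so |(z + 12)/(3z + 8) − (1/3)| = 28/(3(3z + 8)) < 28/(3·3z) = (28/9)/z.
Thus |(z + 12)/(3z + 8) − (1/3)| < ϵ whenever z > (28/9)/ϵ.
Take N_0 = (28/9)/ϵ. If z > N_0 then |(z + 12)/(3z + 8) − (1/3)| < (28/9)/z < ϵ.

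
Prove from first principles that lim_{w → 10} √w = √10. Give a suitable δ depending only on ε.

δ = min(10, √10·ε)

Suppose ε > 0. We want δ > 0 such that 0 < |w − 10| < δ implies |√w − √10| < ε.
Rationalise: √w − √10 = (w − 10)/(√w + √10), so |√w − √10| = |w − 10|/(√w + √10).
Restrict δ ≤ 10 so that |w − 10| < 10 forces w > 0, and then √w + √10 > √10.
Hence |√w − √10| < |w − 10|/√10, which is < ε once |w − 10| < √10·ε.
Take δ = min(10, √10·ε). If 0 < |w − 10| < δ then w > 0 and |√w − √10| < |w − 10|/√10 < ε.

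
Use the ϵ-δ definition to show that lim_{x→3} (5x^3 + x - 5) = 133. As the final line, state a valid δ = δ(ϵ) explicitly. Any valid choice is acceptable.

δ = min(1, ϵ/186)

Suppose ϵ > 0. We want δ > 0 such that 0 < |x − 3| < δ implies |(5x^3 + x - 5) − 133| < ϵ.
(5x^3 + x - 5) − 133 = 5x^3 + x - 138 = (x − 3)(5x^2 + 15x + 46).
So |(5x^3 + x - 5) − 133| = |x − 3|·|5x^2 + 15x + 46|.
Require δ ≤ 1. Then |x − 3| < 1 gives |x| < 4, and by the triangle inequality |5x^2 + 15x + 46| ≤ 5·4^2 + 15·4 + 46 = 186.
Hence |(5x^3 + x - 5) − 133| ≤ 186|x − 3| < ϵ provided |x − 3| < ϵ/186.
Take δ = min(1, ϵ/186). Then 0 < |x − 3| < δ gives both |x − 3| < 1 and |x − 3| < ϵ/186, so |(5x^3 + x - 5) − 133| < ϵ.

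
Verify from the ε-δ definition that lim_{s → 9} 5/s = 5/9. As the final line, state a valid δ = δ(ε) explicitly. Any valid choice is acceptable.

Let ε > 0 be given. We seek δ > 0 such that 0 < |s − 9| < δ implies |5/s − (5/9)| < ε.
|5/s − (5/9)| = 5·|9 − s|/(9·|s|) = 5|s − 9|/(9|s|).
Require δ ≤ 9/2 so that |s| > 9 − 9/2 = 9/2, hence 9|s| > 81/2.
Then |5/s − (5/9)| < 5|s − 9|/(81/2), which is < ε when |s − 9| < (81/10)ε.
Take δ = min(9/2, (81/10)ε). Then 0 < |s − 9| < δ gives both |s − 9| < 9/2 and |s − 9| < (81/10)ε, so |5/s − (5/9)| < ε.

δ = min(9/2, (81/10)ε)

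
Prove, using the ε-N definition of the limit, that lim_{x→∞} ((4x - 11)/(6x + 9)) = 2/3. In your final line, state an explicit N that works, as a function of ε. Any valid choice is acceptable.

N = (17/6)/ε

Let ε > 0. We seek N > 0 such that x > N implies |(4x - 11)/(6x + 9) − (2/3)| < ε.
(4x - 11)/(6x + 9) − (2/3) = (6(4x - 11) − 4(6x + 9)) / (6(6x + 9)) = -102/(6(6x + 9)).
For x > 0 we have 6x + 9 > 6x, so |(4x - 11)/(6x + 9) − (2/3)| = 102/(6(6x + 9)) < 102/(6·6x) = (17/6)/x.
Thus |(4x - 11)/(6x + 9) − (2/3)| < ε whenever x > (17/6)/ε.
Take N = (17/6)/ε. If x > N then |(4x - 11)/(6x + 9) − (2/3)| < (17/6)/x < ε.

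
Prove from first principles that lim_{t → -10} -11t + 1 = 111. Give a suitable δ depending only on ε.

Fix ε > 0. We need δ > 0 so that 0 < |t + 10| < δ implies |(-11t + 1) − 111| < ε.
Since (-11t + 1) − 111 = -11(t + 10), we have |(-11t + 1) − 111| = 11|t + 10|.
So 11|t + 10| < ε exactly when |t + 10| < ε/11.
Choosing δ = ε/11 gives |(-11t + 1) − 111| = 11|t + 10| < ε whenever |t + 10| < δ.

δ = ε/11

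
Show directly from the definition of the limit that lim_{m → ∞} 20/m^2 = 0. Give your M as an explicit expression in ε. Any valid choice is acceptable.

M = (20/ε)^{1/2}

Fix ε > 0. For m ≥ 1, |20/m^2 − 0| = 20/m^2.
20/m^2 < ε ⇔ m^2 > 20/ε ⇔ m > (20/ε)^{1/2}.
Take M = (20/ε)^{1/2}. Then m > M implies 20/m^2 < ε.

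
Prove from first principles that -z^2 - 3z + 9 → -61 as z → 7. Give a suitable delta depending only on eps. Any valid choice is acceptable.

Fix eps > 0. We want delta > 0 such that 0 < |z − 7| < delta implies |(-z^2 - 3z + 9) + 61| < eps.
(-z^2 - 3z + 9) + 61 = -z^2 - 3z + 70 = (z − 7)(-z - 10).
So |(-z^2 - 3z + 9) + 61| = |z − 7|·|-z - 10|.
Require delta ≤ 2. Then |z − 7| < 2 gives |z| < 9, and by the triangle inequality |-z - 10| ≤ 9 + 10 = 19.
Hence |(-z^2 - 3z + 9) + 61| ≤ 19|z − 7| < eps provided |z − 7| < eps/19.
Take delta = min(2, eps/19). Then 0 < |z − 7| < delta gives both |z − 7| < 2 and |z − 7| < eps/19, so |(-z^2 - 3z + 9) + 61| < eps.

delta = min(2, eps/19)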